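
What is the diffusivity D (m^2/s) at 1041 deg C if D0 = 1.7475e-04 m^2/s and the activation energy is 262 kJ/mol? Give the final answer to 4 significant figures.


D = D0 * exp(-Qd / (R*T))
T = 1314.15 K
D = 1.7475e-04 * exp(-262e3 / (8.314 * 1314.15))
D = 6.731e-15 m^2/s


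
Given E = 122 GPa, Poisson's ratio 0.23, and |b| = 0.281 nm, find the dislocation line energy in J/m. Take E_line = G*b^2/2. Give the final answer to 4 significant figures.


Step 1: G = E / (2*(1+nu))
G = 122 / (2*(1+0.23)) = 49.5935 GPa = 4.95935e+10 Pa
Step 2: E_line = G*b^2/2
b = 0.281 nm = 2.81e-10 m
E_line = 0.5 * 4.95935e+10 * (2.81e-10)^2 = 1.958e-09 J/m


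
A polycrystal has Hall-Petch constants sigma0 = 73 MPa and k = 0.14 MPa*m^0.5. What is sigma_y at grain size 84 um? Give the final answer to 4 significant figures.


sigma_y = sigma0 + k / sqrt(d)
d = 84 um = 8.4e-05 m
sigma_y = 73 + 0.14 / sqrt(8.4e-05)
sigma_y = 88.28 MPa


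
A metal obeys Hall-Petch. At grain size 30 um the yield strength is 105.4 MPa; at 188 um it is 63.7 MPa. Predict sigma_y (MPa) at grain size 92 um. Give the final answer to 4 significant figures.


sigma_y = sigma0 + k / sqrt(d)
1/sqrt(d1) = 1/sqrt(3e-05) = 182.574;  1/sqrt(d2) = 72.9325
k = (sigma1 - sigma2) / (1/sqrt(d1) - 1/sqrt(d2)) = (105.4 - 63.7) / (182.574 - 72.9325) = 0.38033 MPa*m^0.5
sigma0 = sigma1 - k/sqrt(d1) = 105.4 - 0.38033*182.574 = 35.9616 MPa
sigma_y(d3) = 35.9616 + 0.38033 / sqrt(9.2e-05) = 75.61 MPa


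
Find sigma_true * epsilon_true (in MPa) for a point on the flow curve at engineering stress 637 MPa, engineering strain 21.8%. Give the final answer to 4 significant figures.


sigma_true = sigma_eng * (1 + epsilon_eng)
sigma_true = 637 * (1 + 0.218) = 775.866 MPa
epsilon_true = ln(1 + epsilon_eng)
epsilon_true = ln(1 + 0.218) = 0.19721
sigma_true * epsilon_true = 775.866 * 0.19721 = 153 MPa


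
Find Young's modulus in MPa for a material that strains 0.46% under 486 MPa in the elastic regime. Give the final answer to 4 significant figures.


E = sigma / epsilon
epsilon = 0.46% = 4.6e-03
E = 486 / 4.6e-03
E = 105700 MPa


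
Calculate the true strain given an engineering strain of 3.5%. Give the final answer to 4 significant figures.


epsilon_true = ln(1 + epsilon_eng)
epsilon_true = ln(1 + 0.035)
epsilon_true = 0.0344


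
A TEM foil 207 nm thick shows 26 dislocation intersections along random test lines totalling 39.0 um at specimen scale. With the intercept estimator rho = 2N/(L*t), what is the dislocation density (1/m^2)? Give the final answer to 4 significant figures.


rho = 2N / (L * t)
L = 39.0 um = 3.9e-05 m, t = 207 nm = 2.07e-07 m
rho = 2 * 26 / (3.9e-05 * 2.07e-07)
rho = 6.441e+12 1/m^2


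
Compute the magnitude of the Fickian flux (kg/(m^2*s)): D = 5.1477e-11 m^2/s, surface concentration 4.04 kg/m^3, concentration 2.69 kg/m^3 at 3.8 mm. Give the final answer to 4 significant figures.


J = -D * (dC/dx) = D * (C1 - C2) / dx
J = 5.1477e-11 * (4.04 - 2.69) / 3.8e-03
J = 1.829e-08 kg/(m^2*s)


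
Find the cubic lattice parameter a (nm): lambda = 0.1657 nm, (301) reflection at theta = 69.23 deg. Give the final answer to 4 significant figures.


d = lambda / (2*sin(theta))
d = 0.1657 / (2*sin(69.23 deg))
d = 0.0886085 nm
a = d * sqrt(h^2+k^2+l^2) = 0.0886085 * sqrt(10)
a = 0.2802 nm


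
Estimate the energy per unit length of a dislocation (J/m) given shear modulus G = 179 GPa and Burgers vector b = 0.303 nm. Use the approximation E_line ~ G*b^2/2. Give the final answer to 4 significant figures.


E = G*b^2/2
b = 0.303 nm = 3.03e-10 m
G = 179 GPa = 1.79e+11 Pa
E = 0.5 * 1.79e+11 * (3.03e-10)^2
E = 8.217e-09 J/m


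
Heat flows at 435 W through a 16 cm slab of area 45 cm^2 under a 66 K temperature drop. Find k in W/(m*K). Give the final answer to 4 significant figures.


k = Q*L / (A*dT)
L = 0.16 m, A = 4.5e-03 m^2
k = 435 * 0.16 / (4.5e-03 * 66)
k = 234.3 W/(m*K)


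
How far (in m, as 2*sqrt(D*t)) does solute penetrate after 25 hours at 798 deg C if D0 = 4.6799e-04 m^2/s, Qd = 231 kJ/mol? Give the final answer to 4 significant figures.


Step 1: D = D0 * exp(-Qd/(R*T))
T = 1071.15 K
D = 4.6799e-04 * exp(-231e3 / (8.314 * 1071.15)) = 2.54163e-15 m^2/s
Step 2: L = 2*sqrt(D*t)
t = 25 h = 90000 s
L = 2*sqrt(2.54163e-15 * 90000) = 3.025e-05 m


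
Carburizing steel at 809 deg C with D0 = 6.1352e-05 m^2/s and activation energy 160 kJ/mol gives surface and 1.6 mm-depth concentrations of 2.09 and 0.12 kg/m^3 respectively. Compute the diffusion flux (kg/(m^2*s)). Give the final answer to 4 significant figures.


Step 1: D = D0 * exp(-Qd/(R*T))
T = 809 + 273.15 = 1082.15 K
D = 6.1352e-05 * exp(-160e3 / (8.314 * 1082.15)) = 1.16e-12 m^2/s
Step 2: J = D * (C1 - C2) / dx
J = 1.16e-12 * (2.09 - 0.12) / 1.6e-03
J = 1.428e-09 kg/(m^2*s)


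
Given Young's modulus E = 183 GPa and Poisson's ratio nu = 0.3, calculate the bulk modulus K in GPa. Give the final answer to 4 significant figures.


K = E / (3*(1-2*nu))
K = 183 / (3*(1-2*0.3))
K = 152.5 GPa


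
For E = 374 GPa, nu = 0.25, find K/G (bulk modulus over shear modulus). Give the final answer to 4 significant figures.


G = E / (2*(1+nu))
G = 374 / (2*(1+0.25)) = 149.6 GPa
K = E / (3*(1-2*nu))
K = 374 / (3*(1-2*0.25)) = 249.333 GPa
K/G = 249.333 / 149.6 = 1.667


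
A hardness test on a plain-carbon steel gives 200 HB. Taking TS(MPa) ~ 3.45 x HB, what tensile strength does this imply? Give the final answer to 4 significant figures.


TS (MPa) = 3.45 * HB
TS = 3.45 * 200
TS = 690 MPa


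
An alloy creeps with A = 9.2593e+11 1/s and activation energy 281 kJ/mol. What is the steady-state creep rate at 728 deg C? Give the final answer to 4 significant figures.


rate = A * exp(-Q / (R*T))
T = 728 + 273.15 = 1001.15 K
rate = 9.2593e+11 * exp(-281e3 / (8.314 * 1001.15))
rate = 2.018e-03 1/s


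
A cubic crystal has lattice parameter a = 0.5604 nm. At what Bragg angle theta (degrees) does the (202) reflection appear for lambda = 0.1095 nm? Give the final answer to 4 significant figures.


d = a / sqrt(h^2+k^2+l^2)
d = 0.5604 / sqrt(8) = 0.198131 nm
lambda = 2*d*sin(theta)  =>  sin(theta) = lambda / (2*d)
sin(theta) = 0.1095 / (2 * 0.198131) = 0.276332
theta = 16.04 deg


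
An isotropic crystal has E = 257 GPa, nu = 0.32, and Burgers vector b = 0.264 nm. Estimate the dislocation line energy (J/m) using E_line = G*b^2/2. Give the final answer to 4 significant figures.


Step 1: G = E / (2*(1+nu))
G = 257 / (2*(1+0.32)) = 97.3485 GPa = 9.73485e+10 Pa
Step 2: E_line = G*b^2/2
b = 0.264 nm = 2.64e-10 m
E_line = 0.5 * 9.73485e+10 * (2.64e-10)^2 = 3.392e-09 J/m


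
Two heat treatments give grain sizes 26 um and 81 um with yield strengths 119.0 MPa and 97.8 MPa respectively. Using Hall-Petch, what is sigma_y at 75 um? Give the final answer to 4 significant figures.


sigma_y = sigma0 + k / sqrt(d)
1/sqrt(d1) = 1/sqrt(2.6e-05) = 196.116;  1/sqrt(d2) = 111.111
k = (sigma1 - sigma2) / (1/sqrt(d1) - 1/sqrt(d2)) = (119.0 - 97.8) / (196.116 - 111.111) = 0.249397 MPa*m^0.5
sigma0 = sigma1 - k/sqrt(d1) = 119.0 - 0.249397*196.116 = 70.0892 MPa
sigma_y(d3) = 70.0892 + 0.249397 / sqrt(7.5e-05) = 98.89 MPa


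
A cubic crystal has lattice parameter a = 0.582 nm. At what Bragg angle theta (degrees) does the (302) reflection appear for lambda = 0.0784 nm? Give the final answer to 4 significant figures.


d = a / sqrt(h^2+k^2+l^2)
d = 0.582 / sqrt(13) = 0.161418 nm
lambda = 2*d*sin(theta)  =>  sin(theta) = lambda / (2*d)
sin(theta) = 0.0784 / (2 * 0.161418) = 0.242848
theta = 14.05 deg


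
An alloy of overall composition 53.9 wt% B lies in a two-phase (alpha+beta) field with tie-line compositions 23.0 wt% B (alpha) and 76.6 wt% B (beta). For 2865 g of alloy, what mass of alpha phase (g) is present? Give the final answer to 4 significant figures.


f_alpha = (C_beta - C0) / (C_beta - C_alpha)
f_alpha = (76.6 - 53.9) / (76.6 - 23.0) = 0.423507
m_alpha = f_alpha * m_total = 0.423507 * 2865 = 1213 g


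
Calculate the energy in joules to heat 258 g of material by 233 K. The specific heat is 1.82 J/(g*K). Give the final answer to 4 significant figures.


Q = m * cp * dT
Q = 258 * 1.82 * 233
Q = 109400 J


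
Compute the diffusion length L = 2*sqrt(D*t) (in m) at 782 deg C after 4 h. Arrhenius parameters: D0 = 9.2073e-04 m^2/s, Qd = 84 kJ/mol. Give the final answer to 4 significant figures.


Step 1: D = D0 * exp(-Qd/(R*T))
T = 1055.15 K
D = 9.2073e-04 * exp(-84e3 / (8.314 * 1055.15)) = 6.39156e-08 m^2/s
Step 2: L = 2*sqrt(D*t)
t = 4 h = 14400 s
L = 2*sqrt(6.39156e-08 * 14400) = 0.06068 m


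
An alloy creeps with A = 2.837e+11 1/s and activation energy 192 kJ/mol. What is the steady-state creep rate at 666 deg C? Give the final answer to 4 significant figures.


rate = A * exp(-Q / (R*T))
T = 666 + 273.15 = 939.15 K
rate = 2.837e+11 * exp(-192e3 / (8.314 * 939.15))
rate = 5.938 1/s


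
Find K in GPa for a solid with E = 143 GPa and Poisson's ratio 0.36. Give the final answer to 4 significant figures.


K = E / (3*(1-2*nu))
K = 143 / (3*(1-2*0.36))
K = 170.2 GPa


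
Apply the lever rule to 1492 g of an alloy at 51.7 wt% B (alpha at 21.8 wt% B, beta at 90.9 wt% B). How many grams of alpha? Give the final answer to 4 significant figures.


f_alpha = (C_beta - C0) / (C_beta - C_alpha)
f_alpha = (90.9 - 51.7) / (90.9 - 21.8) = 0.567294
m_alpha = f_alpha * m_total = 0.567294 * 1492 = 846.4 g


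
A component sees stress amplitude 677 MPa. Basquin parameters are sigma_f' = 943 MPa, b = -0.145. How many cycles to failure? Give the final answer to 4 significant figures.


sigma_a = sigma_f' * (2*Nf)^b
2*Nf = (sigma_a / sigma_f')^(1/b)
2*Nf = (677 / 943)^(1/-0.145)
2*Nf = 9.83043
Nf = 4.915 cycles


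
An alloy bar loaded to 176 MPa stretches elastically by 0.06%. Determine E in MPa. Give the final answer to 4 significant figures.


E = sigma / epsilon
epsilon = 0.06% = 6e-04
E = 176 / 6e-04
E = 293300 MPa


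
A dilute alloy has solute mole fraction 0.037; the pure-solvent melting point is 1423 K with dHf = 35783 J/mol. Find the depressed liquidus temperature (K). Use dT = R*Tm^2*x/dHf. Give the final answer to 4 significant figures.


dT = R*Tm^2*x / dHf
dT = 8.314 * 1423^2 * 0.037 / 35783
dT = 17.4078 K
T_new = 1423 - 17.4078 = 1406 K


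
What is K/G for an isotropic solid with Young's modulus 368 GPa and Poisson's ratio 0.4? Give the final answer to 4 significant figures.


G = E / (2*(1+nu))
G = 368 / (2*(1+0.4)) = 131.429 GPa
K = E / (3*(1-2*nu))
K = 368 / (3*(1-2*0.4)) = 613.333 GPa
K/G = 613.333 / 131.429 = 4.667


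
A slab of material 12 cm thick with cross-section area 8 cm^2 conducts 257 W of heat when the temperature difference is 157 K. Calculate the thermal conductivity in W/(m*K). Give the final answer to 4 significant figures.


k = Q*L / (A*dT)
L = 0.12 m, A = 8e-04 m^2
k = 257 * 0.12 / (8e-04 * 157)
k = 245.5 W/(m*K)


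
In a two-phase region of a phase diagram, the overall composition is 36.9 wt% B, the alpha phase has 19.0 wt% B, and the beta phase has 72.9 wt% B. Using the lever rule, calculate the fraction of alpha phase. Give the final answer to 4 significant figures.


f_alpha = (C_beta - C0) / (C_beta - C_alpha)
f_alpha = (72.9 - 36.9) / (72.9 - 19.0)
f_alpha = 0.6679


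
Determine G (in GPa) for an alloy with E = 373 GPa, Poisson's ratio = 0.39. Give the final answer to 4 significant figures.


G = E / (2*(1+nu))
G = 373 / (2*(1+0.39))
G = 134.2 GPa


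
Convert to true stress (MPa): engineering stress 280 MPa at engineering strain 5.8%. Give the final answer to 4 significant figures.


sigma_true = sigma_eng * (1 + epsilon_eng)
sigma_true = 280 * (1 + 0.058)
sigma_true = 296.2 MPa


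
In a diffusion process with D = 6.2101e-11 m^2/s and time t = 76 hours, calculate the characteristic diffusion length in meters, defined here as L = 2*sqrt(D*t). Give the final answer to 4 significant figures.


t = 76 hr = 273600 s
Diffusion length = 2*sqrt(D*t)
= 2*sqrt(6.2101e-11 * 273600)
= 8.244e-03 m


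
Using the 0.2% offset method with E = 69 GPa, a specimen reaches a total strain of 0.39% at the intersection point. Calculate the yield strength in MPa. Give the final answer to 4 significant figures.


Offset strain = 0.002
Elastic strain at yield = total_strain - offset = 3.9e-03 - 0.002 = 1.9e-03
sigma_y = E * elastic_strain = 69000 * 1.9e-03
sigma_y = 131.1 MPa


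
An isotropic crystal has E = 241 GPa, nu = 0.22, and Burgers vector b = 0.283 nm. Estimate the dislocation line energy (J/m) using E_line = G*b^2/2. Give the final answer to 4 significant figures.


Step 1: G = E / (2*(1+nu))
G = 241 / (2*(1+0.22)) = 98.7705 GPa = 9.87705e+10 Pa
Step 2: E_line = G*b^2/2
b = 0.283 nm = 2.83e-10 m
E_line = 0.5 * 9.87705e+10 * (2.83e-10)^2 = 3.955e-09 J/m


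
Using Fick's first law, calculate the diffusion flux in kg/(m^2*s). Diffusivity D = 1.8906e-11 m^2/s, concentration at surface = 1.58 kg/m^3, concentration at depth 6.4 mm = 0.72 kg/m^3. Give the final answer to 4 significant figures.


J = -D * (dC/dx) = D * (C1 - C2) / dx
J = 1.8906e-11 * (1.58 - 0.72) / 6.4e-03
J = 2.54e-09 kg/(m^2*s)


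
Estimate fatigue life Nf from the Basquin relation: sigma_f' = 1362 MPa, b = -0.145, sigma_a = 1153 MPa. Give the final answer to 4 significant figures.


sigma_a = sigma_f' * (2*Nf)^b
2*Nf = (sigma_a / sigma_f')^(1/b)
2*Nf = (1153 / 1362)^(1/-0.145)
2*Nf = 3.15464
Nf = 1.577 cycles


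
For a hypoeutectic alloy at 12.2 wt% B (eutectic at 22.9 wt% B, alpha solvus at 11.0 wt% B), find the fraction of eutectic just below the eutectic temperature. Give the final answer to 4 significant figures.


f_primary = (C_e - C0) / (C_e - C_alpha_max)
f_primary = (22.9 - 12.2) / (22.9 - 11.0)
f_primary = 0.89916
f_eutectic = 1 - 0.89916 = 0.1008


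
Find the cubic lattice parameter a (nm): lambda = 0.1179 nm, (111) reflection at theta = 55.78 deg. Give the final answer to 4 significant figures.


d = lambda / (2*sin(theta))
d = 0.1179 / (2*sin(55.78 deg))
d = 0.0712917 nm
a = d * sqrt(h^2+k^2+l^2) = 0.0712917 * sqrt(3)
a = 0.1235 nm


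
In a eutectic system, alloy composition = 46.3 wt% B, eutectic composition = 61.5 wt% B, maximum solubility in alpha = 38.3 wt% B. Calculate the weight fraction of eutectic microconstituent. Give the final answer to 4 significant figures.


f_primary = (C_e - C0) / (C_e - C_alpha_max)
f_primary = (61.5 - 46.3) / (61.5 - 38.3)
f_primary = 0.655172
f_eutectic = 1 - 0.655172 = 0.3448


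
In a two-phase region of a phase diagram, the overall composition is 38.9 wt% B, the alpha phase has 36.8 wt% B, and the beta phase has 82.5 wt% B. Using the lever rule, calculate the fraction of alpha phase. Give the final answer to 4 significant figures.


f_alpha = (C_beta - C0) / (C_beta - C_alpha)
f_alpha = (82.5 - 38.9) / (82.5 - 36.8)
f_alpha = 0.954


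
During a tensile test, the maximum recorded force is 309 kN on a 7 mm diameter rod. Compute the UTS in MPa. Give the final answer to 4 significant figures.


A0 = pi*(d/2)^2 = pi*(7/2)^2 = 38.4845 mm^2
UTS = F_max / A0 = 309*1000 / 38.4845
UTS = 8029 MPa


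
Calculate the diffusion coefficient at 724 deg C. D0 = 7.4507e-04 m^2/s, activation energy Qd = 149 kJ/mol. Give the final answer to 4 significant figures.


D = D0 * exp(-Qd / (R*T))
T = 997.15 K
D = 7.4507e-04 * exp(-149e3 / (8.314 * 997.15))
D = 1.166e-11 m^2/s


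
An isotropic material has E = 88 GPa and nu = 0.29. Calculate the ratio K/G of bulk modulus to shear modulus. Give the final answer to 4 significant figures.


G = E / (2*(1+nu))
G = 88 / (2*(1+0.29)) = 34.1085 GPa
K = E / (3*(1-2*nu))
K = 88 / (3*(1-2*0.29)) = 69.8413 GPa
K/G = 69.8413 / 34.1085 = 2.048


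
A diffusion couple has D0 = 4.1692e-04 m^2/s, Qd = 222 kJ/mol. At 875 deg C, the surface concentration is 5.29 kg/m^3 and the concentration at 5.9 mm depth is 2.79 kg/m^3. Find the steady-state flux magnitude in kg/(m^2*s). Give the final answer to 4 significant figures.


Step 1: D = D0 * exp(-Qd/(R*T))
T = 875 + 273.15 = 1148.15 K
D = 4.1692e-04 * exp(-222e3 / (8.314 * 1148.15)) = 3.31043e-14 m^2/s
Step 2: J = D * (C1 - C2) / dx
J = 3.31043e-14 * (5.29 - 2.79) / 5.9e-03
J = 1.403e-11 kg/(m^2*s)


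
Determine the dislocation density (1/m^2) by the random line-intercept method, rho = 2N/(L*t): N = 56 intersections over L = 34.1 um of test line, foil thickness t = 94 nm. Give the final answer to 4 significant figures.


rho = 2N / (L * t)
L = 34.1 um = 3.41e-05 m, t = 94 nm = 9.4e-08 m
rho = 2 * 56 / (3.41e-05 * 9.4e-08)
rho = 3.494e+13 1/m^2


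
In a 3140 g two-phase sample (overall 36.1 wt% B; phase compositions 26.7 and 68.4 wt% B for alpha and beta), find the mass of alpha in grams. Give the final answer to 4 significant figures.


f_alpha = (C_beta - C0) / (C_beta - C_alpha)
f_alpha = (68.4 - 36.1) / (68.4 - 26.7) = 0.77458
m_alpha = f_alpha * m_total = 0.77458 * 3140 = 2432 g


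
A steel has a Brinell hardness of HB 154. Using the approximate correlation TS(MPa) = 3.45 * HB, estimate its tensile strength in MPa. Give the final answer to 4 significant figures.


TS (MPa) = 3.45 * HB
TS = 3.45 * 154
TS = 531.3 MPa


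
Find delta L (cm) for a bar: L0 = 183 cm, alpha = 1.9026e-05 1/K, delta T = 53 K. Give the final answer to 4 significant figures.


dL = L0 * alpha * dT
dL = 183 * 1.9026e-05 * 53
dL = 0.1845 cm


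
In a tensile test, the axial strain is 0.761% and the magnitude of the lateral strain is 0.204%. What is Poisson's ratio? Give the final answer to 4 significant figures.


nu = -epsilon_lat / epsilon_axial
Lateral strain is contraction (negative), so using magnitudes:
nu = 0.204 / 0.761
nu = 0.2681


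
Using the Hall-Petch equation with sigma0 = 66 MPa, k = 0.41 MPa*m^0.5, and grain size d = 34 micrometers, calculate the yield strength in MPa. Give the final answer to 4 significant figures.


sigma_y = sigma0 + k / sqrt(d)
d = 34 um = 3.4e-05 m
sigma_y = 66 + 0.41 / sqrt(3.4e-05)
sigma_y = 136.3 MPa


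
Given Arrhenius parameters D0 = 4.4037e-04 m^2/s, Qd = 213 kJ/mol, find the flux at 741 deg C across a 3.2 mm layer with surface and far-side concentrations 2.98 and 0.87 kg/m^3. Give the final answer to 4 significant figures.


Step 1: D = D0 * exp(-Qd/(R*T))
T = 741 + 273.15 = 1014.15 K
D = 4.4037e-04 * exp(-213e3 / (8.314 * 1014.15)) = 4.7063e-15 m^2/s
Step 2: J = D * (C1 - C2) / dx
J = 4.7063e-15 * (2.98 - 0.87) / 3.2e-03
J = 3.103e-12 kg/(m^2*s)


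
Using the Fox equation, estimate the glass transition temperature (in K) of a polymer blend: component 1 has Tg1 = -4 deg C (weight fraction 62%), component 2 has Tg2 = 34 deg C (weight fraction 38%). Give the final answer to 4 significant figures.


1/Tg = w1/Tg1 + w2/Tg2 (in Kelvin)
Tg1 = 269.15 K, Tg2 = 307.15 K
1/Tg = 0.62/269.15 + 0.38/307.15
Tg = 282.4 K


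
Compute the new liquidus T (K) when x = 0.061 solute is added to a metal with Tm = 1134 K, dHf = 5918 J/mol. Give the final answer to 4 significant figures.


dT = R*Tm^2*x / dHf
dT = 8.314 * 1134^2 * 0.061 / 5918
dT = 110.202 K
T_new = 1134 - 110.202 = 1024 K


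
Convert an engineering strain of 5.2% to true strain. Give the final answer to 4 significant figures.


epsilon_true = ln(1 + epsilon_eng)
epsilon_true = ln(1 + 0.052)
epsilon_true = 0.05069


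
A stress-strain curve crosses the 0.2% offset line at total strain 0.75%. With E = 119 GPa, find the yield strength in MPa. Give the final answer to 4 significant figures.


Offset strain = 0.002
Elastic strain at yield = total_strain - offset = 7.5e-03 - 0.002 = 5.5e-03
sigma_y = E * elastic_strain = 119000 * 5.5e-03
sigma_y = 654.5 MPa


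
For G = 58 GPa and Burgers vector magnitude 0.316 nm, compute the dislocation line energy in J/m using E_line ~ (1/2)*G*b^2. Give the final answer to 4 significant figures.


E = G*b^2/2
b = 0.316 nm = 3.16e-10 m
G = 58 GPa = 5.8e+10 Pa
E = 0.5 * 5.8e+10 * (3.16e-10)^2
E = 2.896e-09 J/m


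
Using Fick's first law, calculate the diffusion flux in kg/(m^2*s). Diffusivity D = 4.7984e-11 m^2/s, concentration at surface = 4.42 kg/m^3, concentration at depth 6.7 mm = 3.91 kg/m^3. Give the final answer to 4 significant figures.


J = -D * (dC/dx) = D * (C1 - C2) / dx
J = 4.7984e-11 * (4.42 - 3.91) / 6.7e-03
J = 3.653e-09 kg/(m^2*s)


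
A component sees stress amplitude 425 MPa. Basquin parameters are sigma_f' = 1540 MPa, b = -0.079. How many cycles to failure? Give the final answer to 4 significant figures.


sigma_a = sigma_f' * (2*Nf)^b
2*Nf = (sigma_a / sigma_f')^(1/b)
2*Nf = (425 / 1540)^(1/-0.079)
2*Nf = 1.19569e+07
Nf = 5.978e+06 cycles


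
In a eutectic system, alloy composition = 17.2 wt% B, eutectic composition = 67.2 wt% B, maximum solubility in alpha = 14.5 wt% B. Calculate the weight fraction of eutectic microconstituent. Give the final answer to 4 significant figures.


f_primary = (C_e - C0) / (C_e - C_alpha_max)
f_primary = (67.2 - 17.2) / (67.2 - 14.5)
f_primary = 0.948767
f_eutectic = 1 - 0.948767 = 0.05123


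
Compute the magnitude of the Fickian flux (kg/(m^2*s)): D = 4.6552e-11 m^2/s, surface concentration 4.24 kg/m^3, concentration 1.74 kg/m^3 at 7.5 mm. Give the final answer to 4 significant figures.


J = -D * (dC/dx) = D * (C1 - C2) / dx
J = 4.6552e-11 * (4.24 - 1.74) / 7.5e-03
J = 1.552e-08 kg/(m^2*s)


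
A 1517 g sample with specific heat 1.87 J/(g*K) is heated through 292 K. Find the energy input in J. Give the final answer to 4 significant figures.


Q = m * cp * dT
Q = 1517 * 1.87 * 292
Q = 828300 J


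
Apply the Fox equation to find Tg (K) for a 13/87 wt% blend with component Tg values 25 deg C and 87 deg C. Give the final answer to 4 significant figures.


1/Tg = w1/Tg1 + w2/Tg2 (in Kelvin)
Tg1 = 298.15 K, Tg2 = 360.15 K
1/Tg = 0.13/298.15 + 0.87/360.15
Tg = 350.7 K


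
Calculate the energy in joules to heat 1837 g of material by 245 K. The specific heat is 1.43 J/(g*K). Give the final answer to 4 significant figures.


Q = m * cp * dT
Q = 1837 * 1.43 * 245
Q = 643600 J


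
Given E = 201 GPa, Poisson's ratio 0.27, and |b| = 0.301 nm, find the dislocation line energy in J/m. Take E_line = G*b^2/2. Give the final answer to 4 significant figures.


Step 1: G = E / (2*(1+nu))
G = 201 / (2*(1+0.27)) = 79.1339 GPa = 7.91339e+10 Pa
Step 2: E_line = G*b^2/2
b = 0.301 nm = 3.01e-10 m
E_line = 0.5 * 7.91339e+10 * (3.01e-10)^2 = 3.585e-09 J/m


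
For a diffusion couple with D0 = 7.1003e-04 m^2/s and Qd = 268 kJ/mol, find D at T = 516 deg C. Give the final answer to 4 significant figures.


D = D0 * exp(-Qd / (R*T))
T = 789.15 K
D = 7.1003e-04 * exp(-268e3 / (8.314 * 789.15))
D = 1.293e-21 m^2/s


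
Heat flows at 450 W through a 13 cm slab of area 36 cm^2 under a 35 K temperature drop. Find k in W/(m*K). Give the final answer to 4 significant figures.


k = Q*L / (A*dT)
L = 0.13 m, A = 3.6e-03 m^2
k = 450 * 0.13 / (3.6e-03 * 35)
k = 464.3 W/(m*K)


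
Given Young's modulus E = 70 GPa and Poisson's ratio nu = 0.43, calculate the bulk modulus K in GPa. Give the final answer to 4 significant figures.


K = E / (3*(1-2*nu))
K = 70 / (3*(1-2*0.43))
K = 166.7 GPa


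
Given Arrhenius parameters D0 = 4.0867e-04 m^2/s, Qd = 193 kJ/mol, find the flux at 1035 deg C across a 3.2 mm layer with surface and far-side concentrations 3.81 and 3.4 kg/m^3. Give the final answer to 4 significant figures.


Step 1: D = D0 * exp(-Qd/(R*T))
T = 1035 + 273.15 = 1308.15 K
D = 4.0867e-04 * exp(-193e3 / (8.314 * 1308.15)) = 8.02737e-12 m^2/s
Step 2: J = D * (C1 - C2) / dx
J = 8.02737e-12 * (3.81 - 3.4) / 3.2e-03
J = 1.029e-09 kg/(m^2*s)


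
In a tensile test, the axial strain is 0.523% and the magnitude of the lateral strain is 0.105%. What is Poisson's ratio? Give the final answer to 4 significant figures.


nu = -epsilon_lat / epsilon_axial
Lateral strain is contraction (negative), so using magnitudes:
nu = 0.105 / 0.523
nu = 0.2008


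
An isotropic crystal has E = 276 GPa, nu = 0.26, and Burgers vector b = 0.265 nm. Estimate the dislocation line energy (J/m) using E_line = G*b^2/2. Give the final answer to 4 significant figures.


Step 1: G = E / (2*(1+nu))
G = 276 / (2*(1+0.26)) = 109.524 GPa = 1.09524e+11 Pa
Step 2: E_line = G*b^2/2
b = 0.265 nm = 2.65e-10 m
E_line = 0.5 * 1.09524e+11 * (2.65e-10)^2 = 3.846e-09 J/m


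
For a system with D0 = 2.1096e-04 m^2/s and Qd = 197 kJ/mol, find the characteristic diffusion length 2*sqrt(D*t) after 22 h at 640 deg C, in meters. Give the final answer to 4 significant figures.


Step 1: D = D0 * exp(-Qd/(R*T))
T = 913.15 K
D = 2.1096e-04 * exp(-197e3 / (8.314 * 913.15)) = 1.13465e-15 m^2/s
Step 2: L = 2*sqrt(D*t)
t = 22 h = 79200 s
L = 2*sqrt(1.13465e-15 * 79200) = 1.896e-05 m


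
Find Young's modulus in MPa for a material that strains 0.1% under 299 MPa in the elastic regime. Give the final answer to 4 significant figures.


E = sigma / epsilon
epsilon = 0.1% = 1e-03
E = 299 / 1e-03
E = 299000 MPa


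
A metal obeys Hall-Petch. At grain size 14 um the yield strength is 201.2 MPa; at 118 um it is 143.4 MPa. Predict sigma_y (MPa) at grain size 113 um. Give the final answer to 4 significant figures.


sigma_y = sigma0 + k / sqrt(d)
1/sqrt(d1) = 1/sqrt(1.4e-05) = 267.261;  1/sqrt(d2) = 92.0575
k = (sigma1 - sigma2) / (1/sqrt(d1) - 1/sqrt(d2)) = (201.2 - 143.4) / (267.261 - 92.0575) = 0.329902 MPa*m^0.5
sigma0 = sigma1 - k/sqrt(d1) = 201.2 - 0.329902*267.261 = 113.03 MPa
sigma_y(d3) = 113.03 + 0.329902 / sqrt(1.13e-04) = 144.1 MPa


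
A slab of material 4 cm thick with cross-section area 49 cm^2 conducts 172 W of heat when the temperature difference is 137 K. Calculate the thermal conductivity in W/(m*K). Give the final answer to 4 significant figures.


k = Q*L / (A*dT)
L = 0.04 m, A = 4.9e-03 m^2
k = 172 * 0.04 / (4.9e-03 * 137)
k = 10.25 W/(m*K)


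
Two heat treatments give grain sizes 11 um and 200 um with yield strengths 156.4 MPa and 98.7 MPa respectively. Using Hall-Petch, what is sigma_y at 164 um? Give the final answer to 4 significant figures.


sigma_y = sigma0 + k / sqrt(d)
1/sqrt(d1) = 1/sqrt(1.1e-05) = 301.511;  1/sqrt(d2) = 70.7107
k = (sigma1 - sigma2) / (1/sqrt(d1) - 1/sqrt(d2)) = (156.4 - 98.7) / (301.511 - 70.7107) = 0.249999 MPa*m^0.5
sigma0 = sigma1 - k/sqrt(d1) = 156.4 - 0.249999*301.511 = 81.0224 MPa
sigma_y(d3) = 81.0224 + 0.249999 / sqrt(1.64e-04) = 100.5 MPa


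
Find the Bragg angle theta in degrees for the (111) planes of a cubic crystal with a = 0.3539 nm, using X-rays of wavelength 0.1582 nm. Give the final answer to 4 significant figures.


d = a / sqrt(h^2+k^2+l^2)
d = 0.3539 / sqrt(3) = 0.204324 nm
lambda = 2*d*sin(theta)  =>  sin(theta) = lambda / (2*d)
sin(theta) = 0.1582 / (2 * 0.204324) = 0.38713
theta = 22.78 deg


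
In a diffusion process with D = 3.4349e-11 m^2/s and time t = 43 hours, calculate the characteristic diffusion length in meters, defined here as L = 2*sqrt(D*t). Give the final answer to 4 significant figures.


t = 43 hr = 154800 s
Diffusion length = 2*sqrt(D*t)
= 2*sqrt(3.4349e-11 * 154800)
= 4.612e-03 m


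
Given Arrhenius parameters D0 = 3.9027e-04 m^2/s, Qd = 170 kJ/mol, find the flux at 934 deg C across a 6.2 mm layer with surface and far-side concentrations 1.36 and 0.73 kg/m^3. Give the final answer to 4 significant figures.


Step 1: D = D0 * exp(-Qd/(R*T))
T = 934 + 273.15 = 1207.15 K
D = 3.9027e-04 * exp(-170e3 / (8.314 * 1207.15)) = 1.718e-11 m^2/s
Step 2: J = D * (C1 - C2) / dx
J = 1.718e-11 * (1.36 - 0.73) / 6.2e-03
J = 1.746e-09 kg/(m^2*s)


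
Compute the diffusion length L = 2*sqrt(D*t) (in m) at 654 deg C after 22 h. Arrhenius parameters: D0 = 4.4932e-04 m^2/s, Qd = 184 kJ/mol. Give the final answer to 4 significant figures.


Step 1: D = D0 * exp(-Qd/(R*T))
T = 927.15 K
D = 4.4932e-04 * exp(-184e3 / (8.314 * 927.15)) = 1.93116e-14 m^2/s
Step 2: L = 2*sqrt(D*t)
t = 22 h = 79200 s
L = 2*sqrt(1.93116e-14 * 79200) = 7.822e-05 m


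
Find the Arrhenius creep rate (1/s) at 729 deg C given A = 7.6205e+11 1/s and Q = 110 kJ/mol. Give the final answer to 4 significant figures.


rate = A * exp(-Q / (R*T))
T = 729 + 273.15 = 1002.15 K
rate = 7.6205e+11 * exp(-110e3 / (8.314 * 1002.15))
rate = 1.407e+06 1/s


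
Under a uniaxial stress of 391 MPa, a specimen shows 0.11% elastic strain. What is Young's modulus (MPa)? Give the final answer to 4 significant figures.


E = sigma / epsilon
epsilon = 0.11% = 1.1e-03
E = 391 / 1.1e-03
E = 355500 MPa


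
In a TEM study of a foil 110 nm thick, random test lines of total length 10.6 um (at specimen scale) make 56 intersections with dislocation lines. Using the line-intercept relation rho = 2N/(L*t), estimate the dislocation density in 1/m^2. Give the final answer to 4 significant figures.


rho = 2N / (L * t)
L = 10.6 um = 1.06e-05 m, t = 110 nm = 1.1e-07 m
rho = 2 * 56 / (1.06e-05 * 1.1e-07)
rho = 9.605e+13 1/m^2


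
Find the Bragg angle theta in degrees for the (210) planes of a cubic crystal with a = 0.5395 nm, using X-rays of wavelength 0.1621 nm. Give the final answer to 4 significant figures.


d = a / sqrt(h^2+k^2+l^2)
d = 0.5395 / sqrt(5) = 0.241272 nm
lambda = 2*d*sin(theta)  =>  sin(theta) = lambda / (2*d)
sin(theta) = 0.1621 / (2 * 0.241272) = 0.335928
theta = 19.63 deg


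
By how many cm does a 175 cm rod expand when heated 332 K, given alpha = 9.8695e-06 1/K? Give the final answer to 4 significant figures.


dL = L0 * alpha * dT
dL = 175 * 9.8695e-06 * 332
dL = 0.5734 cm


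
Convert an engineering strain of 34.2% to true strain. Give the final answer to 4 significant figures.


epsilon_true = ln(1 + epsilon_eng)
epsilon_true = ln(1 + 0.342)
epsilon_true = 0.2942


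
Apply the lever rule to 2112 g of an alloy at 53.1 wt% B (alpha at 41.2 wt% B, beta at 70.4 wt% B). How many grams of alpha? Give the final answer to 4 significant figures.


f_alpha = (C_beta - C0) / (C_beta - C_alpha)
f_alpha = (70.4 - 53.1) / (70.4 - 41.2) = 0.592466
m_alpha = f_alpha * m_total = 0.592466 * 2112 = 1251 g


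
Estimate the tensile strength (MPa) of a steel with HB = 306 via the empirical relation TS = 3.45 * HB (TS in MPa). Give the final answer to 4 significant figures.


TS (MPa) = 3.45 * HB
TS = 3.45 * 306
TS = 1056 MPa


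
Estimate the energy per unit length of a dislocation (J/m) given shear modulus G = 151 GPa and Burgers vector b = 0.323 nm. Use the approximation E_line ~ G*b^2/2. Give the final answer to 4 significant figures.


E = G*b^2/2
b = 0.323 nm = 3.23e-10 m
G = 151 GPa = 1.51e+11 Pa
E = 0.5 * 1.51e+11 * (3.23e-10)^2
E = 7.877e-09 J/m


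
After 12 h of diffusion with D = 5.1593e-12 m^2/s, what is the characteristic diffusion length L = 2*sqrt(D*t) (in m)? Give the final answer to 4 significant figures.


t = 12 hr = 43200 s
Diffusion length = 2*sqrt(D*t)
= 2*sqrt(5.1593e-12 * 43200)
= 9.442e-04 m


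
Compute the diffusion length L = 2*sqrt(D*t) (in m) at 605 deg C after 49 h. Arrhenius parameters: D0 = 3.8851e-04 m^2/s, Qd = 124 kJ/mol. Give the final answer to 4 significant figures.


Step 1: D = D0 * exp(-Qd/(R*T))
T = 878.15 K
D = 3.8851e-04 * exp(-124e3 / (8.314 * 878.15)) = 1.63416e-11 m^2/s
Step 2: L = 2*sqrt(D*t)
t = 49 h = 176400 s
L = 2*sqrt(1.63416e-11 * 176400) = 3.396e-03 m


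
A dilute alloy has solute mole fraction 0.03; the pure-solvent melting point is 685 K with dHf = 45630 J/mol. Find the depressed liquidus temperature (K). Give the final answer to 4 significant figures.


dT = R*Tm^2*x / dHf
dT = 8.314 * 685^2 * 0.03 / 45630
dT = 2.56485 K
T_new = 685 - 2.56485 = 682.4 K


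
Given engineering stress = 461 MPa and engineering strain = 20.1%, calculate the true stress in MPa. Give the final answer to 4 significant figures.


sigma_true = sigma_eng * (1 + epsilon_eng)
sigma_true = 461 * (1 + 0.201)
sigma_true = 553.7 MPa


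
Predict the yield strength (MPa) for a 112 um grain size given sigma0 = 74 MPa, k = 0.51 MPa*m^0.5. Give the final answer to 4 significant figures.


sigma_y = sigma0 + k / sqrt(d)
d = 112 um = 1.12e-04 m
sigma_y = 74 + 0.51 / sqrt(1.12e-04)
sigma_y = 122.2 MPa


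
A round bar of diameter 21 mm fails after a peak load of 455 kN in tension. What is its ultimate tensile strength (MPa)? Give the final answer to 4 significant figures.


A0 = pi*(d/2)^2 = pi*(21/2)^2 = 346.361 mm^2
UTS = F_max / A0 = 455*1000 / 346.361
UTS = 1314 MPa


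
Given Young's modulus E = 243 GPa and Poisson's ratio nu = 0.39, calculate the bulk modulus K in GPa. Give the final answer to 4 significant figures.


K = E / (3*(1-2*nu))
K = 243 / (3*(1-2*0.39))
K = 368.2 GPa


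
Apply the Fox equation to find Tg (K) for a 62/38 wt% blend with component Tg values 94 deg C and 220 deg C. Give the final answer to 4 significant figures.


1/Tg = w1/Tg1 + w2/Tg2 (in Kelvin)
Tg1 = 367.15 K, Tg2 = 493.15 K
1/Tg = 0.62/367.15 + 0.38/493.15
Tg = 406.6 K


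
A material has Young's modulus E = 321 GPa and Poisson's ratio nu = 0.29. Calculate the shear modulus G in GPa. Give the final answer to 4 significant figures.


G = E / (2*(1+nu))
G = 321 / (2*(1+0.29))
G = 124.4 GPa


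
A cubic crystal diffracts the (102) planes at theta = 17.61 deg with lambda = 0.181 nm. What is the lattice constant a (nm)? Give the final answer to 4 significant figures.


d = lambda / (2*sin(theta))
d = 0.181 / (2*sin(17.61 deg))
d = 0.299138 nm
a = d * sqrt(h^2+k^2+l^2) = 0.299138 * sqrt(5)
a = 0.6689 nm


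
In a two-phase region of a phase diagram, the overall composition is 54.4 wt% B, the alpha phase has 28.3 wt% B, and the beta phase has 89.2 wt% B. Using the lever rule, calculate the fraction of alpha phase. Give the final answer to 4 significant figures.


f_alpha = (C_beta - C0) / (C_beta - C_alpha)
f_alpha = (89.2 - 54.4) / (89.2 - 28.3)
f_alpha = 0.5714


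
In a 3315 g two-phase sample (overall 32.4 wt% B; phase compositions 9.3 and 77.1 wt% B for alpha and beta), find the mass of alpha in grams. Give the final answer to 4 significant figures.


f_alpha = (C_beta - C0) / (C_beta - C_alpha)
f_alpha = (77.1 - 32.4) / (77.1 - 9.3) = 0.659292
m_alpha = f_alpha * m_total = 0.659292 * 3315 = 2186 g


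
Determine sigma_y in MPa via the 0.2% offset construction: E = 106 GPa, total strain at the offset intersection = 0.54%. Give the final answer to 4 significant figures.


Offset strain = 0.002
Elastic strain at yield = total_strain - offset = 5.4e-03 - 0.002 = 3.4e-03
sigma_y = E * elastic_strain = 106000 * 3.4e-03
sigma_y = 360.4 MPa


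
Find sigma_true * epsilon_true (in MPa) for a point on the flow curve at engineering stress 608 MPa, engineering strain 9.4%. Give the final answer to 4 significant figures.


sigma_true = sigma_eng * (1 + epsilon_eng)
sigma_true = 608 * (1 + 0.094) = 665.152 MPa
epsilon_true = ln(1 + epsilon_eng)
epsilon_true = ln(1 + 0.094) = 0.0898407
sigma_true * epsilon_true = 665.152 * 0.0898407 = 59.76 MPa


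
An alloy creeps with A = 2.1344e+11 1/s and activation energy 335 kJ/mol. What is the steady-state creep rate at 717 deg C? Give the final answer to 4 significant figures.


rate = A * exp(-Q / (R*T))
T = 717 + 273.15 = 990.15 K
rate = 2.1344e+11 * exp(-335e3 / (8.314 * 990.15))
rate = 4.529e-07 1/s


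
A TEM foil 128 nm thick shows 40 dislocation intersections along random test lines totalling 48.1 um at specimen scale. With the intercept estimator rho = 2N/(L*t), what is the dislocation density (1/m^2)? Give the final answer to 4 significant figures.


rho = 2N / (L * t)
L = 48.1 um = 4.81e-05 m, t = 128 nm = 1.28e-07 m
rho = 2 * 40 / (4.81e-05 * 1.28e-07)
rho = 1.299e+13 1/m^2


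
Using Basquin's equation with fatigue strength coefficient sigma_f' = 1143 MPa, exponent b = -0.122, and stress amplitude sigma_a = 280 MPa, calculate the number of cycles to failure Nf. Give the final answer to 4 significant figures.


sigma_a = sigma_f' * (2*Nf)^b
2*Nf = (sigma_a / sigma_f')^(1/b)
2*Nf = (280 / 1143)^(1/-0.122)
2*Nf = 101690
Nf = 50850 cycles


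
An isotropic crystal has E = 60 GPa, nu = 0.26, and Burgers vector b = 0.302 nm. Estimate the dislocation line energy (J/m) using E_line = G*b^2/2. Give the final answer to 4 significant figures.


Step 1: G = E / (2*(1+nu))
G = 60 / (2*(1+0.26)) = 23.8095 GPa = 2.38095e+10 Pa
Step 2: E_line = G*b^2/2
b = 0.302 nm = 3.02e-10 m
E_line = 0.5 * 2.38095e+10 * (3.02e-10)^2 = 1.086e-09 J/m


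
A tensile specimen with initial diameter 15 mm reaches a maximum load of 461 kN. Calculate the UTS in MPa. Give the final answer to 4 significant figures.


A0 = pi*(d/2)^2 = pi*(15/2)^2 = 176.715 mm^2
UTS = F_max / A0 = 461*1000 / 176.715
UTS = 2609 MPa


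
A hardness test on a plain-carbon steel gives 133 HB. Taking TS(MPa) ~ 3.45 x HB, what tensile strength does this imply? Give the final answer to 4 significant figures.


TS (MPa) = 3.45 * HB
TS = 3.45 * 133
TS = 458.9 MPa


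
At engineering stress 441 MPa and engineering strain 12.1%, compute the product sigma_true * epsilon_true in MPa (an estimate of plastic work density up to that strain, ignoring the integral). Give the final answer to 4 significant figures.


sigma_true = sigma_eng * (1 + epsilon_eng)
sigma_true = 441 * (1 + 0.121) = 494.361 MPa
epsilon_true = ln(1 + epsilon_eng)
epsilon_true = ln(1 + 0.121) = 0.114221
sigma_true * epsilon_true = 494.361 * 0.114221 = 56.47 MPa


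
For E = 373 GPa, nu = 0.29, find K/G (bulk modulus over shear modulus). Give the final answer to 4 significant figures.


G = E / (2*(1+nu))
G = 373 / (2*(1+0.29)) = 144.574 GPa
K = E / (3*(1-2*nu))
K = 373 / (3*(1-2*0.29)) = 296.032 GPa
K/G = 296.032 / 144.574 = 2.048


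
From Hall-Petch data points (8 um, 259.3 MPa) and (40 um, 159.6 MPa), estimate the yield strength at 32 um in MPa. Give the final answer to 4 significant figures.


sigma_y = sigma0 + k / sqrt(d)
1/sqrt(d1) = 1/sqrt(8e-06) = 353.553;  1/sqrt(d2) = 158.114
k = (sigma1 - sigma2) / (1/sqrt(d1) - 1/sqrt(d2)) = (259.3 - 159.6) / (353.553 - 158.114) = 0.510132 MPa*m^0.5
sigma0 = sigma1 - k/sqrt(d1) = 259.3 - 0.510132*353.553 = 78.941 MPa
sigma_y(d3) = 78.941 + 0.510132 / sqrt(3.2e-05) = 169.1 MPa


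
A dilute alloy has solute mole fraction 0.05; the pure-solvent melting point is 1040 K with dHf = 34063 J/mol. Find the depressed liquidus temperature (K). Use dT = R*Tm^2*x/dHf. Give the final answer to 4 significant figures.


dT = R*Tm^2*x / dHf
dT = 8.314 * 1040^2 * 0.05 / 34063
dT = 13.1997 K
T_new = 1040 - 13.1997 = 1027 K


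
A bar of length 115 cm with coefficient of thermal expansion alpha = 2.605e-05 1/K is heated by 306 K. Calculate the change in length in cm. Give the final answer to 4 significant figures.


dL = L0 * alpha * dT
dL = 115 * 2.605e-05 * 306
dL = 0.9167 cm


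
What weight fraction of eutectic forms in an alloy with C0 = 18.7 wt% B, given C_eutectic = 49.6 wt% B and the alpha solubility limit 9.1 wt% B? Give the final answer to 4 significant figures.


f_primary = (C_e - C0) / (C_e - C_alpha_max)
f_primary = (49.6 - 18.7) / (49.6 - 9.1)
f_primary = 0.762963
f_eutectic = 1 - 0.762963 = 0.237


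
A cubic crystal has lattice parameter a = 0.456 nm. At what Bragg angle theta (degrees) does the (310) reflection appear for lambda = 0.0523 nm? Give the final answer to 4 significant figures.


d = a / sqrt(h^2+k^2+l^2)
d = 0.456 / sqrt(10) = 0.1442 nm
lambda = 2*d*sin(theta)  =>  sin(theta) = lambda / (2*d)
sin(theta) = 0.0523 / (2 * 0.1442) = 0.181346
theta = 10.45 deg


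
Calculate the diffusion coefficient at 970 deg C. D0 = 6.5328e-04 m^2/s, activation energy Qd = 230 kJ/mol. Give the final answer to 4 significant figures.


D = D0 * exp(-Qd / (R*T))
T = 1243.15 K
D = 6.5328e-04 * exp(-230e3 / (8.314 * 1243.15))
D = 1.415e-13 m^2/s


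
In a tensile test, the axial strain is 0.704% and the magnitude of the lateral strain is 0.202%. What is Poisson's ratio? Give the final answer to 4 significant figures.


nu = -epsilon_lat / epsilon_axial
Lateral strain is contraction (negative), so using magnitudes:
nu = 0.202 / 0.704
nu = 0.2869
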